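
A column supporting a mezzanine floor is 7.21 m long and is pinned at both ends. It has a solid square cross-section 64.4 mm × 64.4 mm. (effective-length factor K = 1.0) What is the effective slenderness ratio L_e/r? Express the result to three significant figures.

For a square r = a/√12 = 64.4/√12 = 18.59 mm
L_e = K·L = 1 × 7.21 m = 7.210 m = 7210.0 mm
λ = L_e / r_min = 7210.0 / 18.59 = 388

λ ≈ 388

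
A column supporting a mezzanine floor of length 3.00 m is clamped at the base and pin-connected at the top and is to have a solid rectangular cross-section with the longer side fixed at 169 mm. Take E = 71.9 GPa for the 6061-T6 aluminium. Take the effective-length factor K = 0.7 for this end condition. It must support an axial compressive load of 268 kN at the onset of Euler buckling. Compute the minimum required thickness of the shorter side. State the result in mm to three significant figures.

L_e = K·L = 0.7 × 3.00 = 2.100 m
Required I = P_cr·L_e²/(π²E) = 2.680×10^5 × 2.100² / (π² × 7.19×10^10) = 1.666×10^-6 m⁴
I_req = 1.666×10^6 mm⁴
Rectangle, weak axis: I_min = h·b³/12 with h = 169 mm fixed  ⇒  b = (12I/h)^(1/3) = 49.1 mm

b ≈ 49.1 mm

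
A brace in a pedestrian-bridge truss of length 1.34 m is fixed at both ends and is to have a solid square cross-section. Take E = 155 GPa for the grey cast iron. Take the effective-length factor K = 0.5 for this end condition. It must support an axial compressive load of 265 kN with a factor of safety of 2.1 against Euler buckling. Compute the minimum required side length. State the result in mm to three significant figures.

a ≈ 37.4 mm

Required P_cr = n·P = 2.1 × 265 = 556.5 kN
L_e = K·L = 0.5 × 1.34 = 0.6700 m
Required I = P_cr·L_e²/(π²E) = 5.565×10^5 × 0.6700² / (π² × 1.55×10^11) = 1.633×10^-7 m⁴
I_req = 1.633×10^5 mm⁴
Solid square: I = a⁴/12  ⇒  a = (12I)^(1/4) = (12×1.633×10^5)^(1/4) = 37.4 mm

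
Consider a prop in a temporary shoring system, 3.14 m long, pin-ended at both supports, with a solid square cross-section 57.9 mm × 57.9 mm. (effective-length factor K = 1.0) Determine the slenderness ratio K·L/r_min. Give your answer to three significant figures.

λ ≈ 188

I = a⁴/12 = 57.9⁴/12 = 9.366×10^5 mm⁴
A = 3.352×10^3 mm²;  r_min = √(I/A) = √(9.366×10^5/3.352×10^3) = 16.71 mm
L_e = K·L = 1 × 3.14 m = 3.140 m = 3140.0 mm
λ = L_e / r_min = 3140.0 / 16.71 = 188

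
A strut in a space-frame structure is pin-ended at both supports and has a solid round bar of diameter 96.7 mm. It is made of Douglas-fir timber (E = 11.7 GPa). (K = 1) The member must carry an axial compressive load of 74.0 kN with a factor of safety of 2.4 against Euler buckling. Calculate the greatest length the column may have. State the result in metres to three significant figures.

L_max ≈ 1.67 m

I = πd⁴/64 = π×96.7⁴/64 = 4.292×10^6 mm⁴
I = 4.292×10^-6 m⁴
Required critical load P_cr = n·P = 2.4 × 74.0 = 177.6 kN = 1.776×10^5 N
From P_cr = π²EI/(K·L)²:  L = (1/K)·√(π²EI/P_cr) = (1/1)·√(π²×1.17×10^10×4.292×10^-6/1.776×10^5)
L = 1.67 m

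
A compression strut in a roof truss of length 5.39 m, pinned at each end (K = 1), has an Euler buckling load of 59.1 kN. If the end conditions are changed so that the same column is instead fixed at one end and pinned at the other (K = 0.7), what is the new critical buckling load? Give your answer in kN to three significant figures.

P_cr ≈ 121 kN

P_cr ∝ 1/K², so P_cr,new = P_cr,old × (K_old/K_new)² = 59.1 × (1/0.7)²
= 59.1 × 2.041 = 121 kN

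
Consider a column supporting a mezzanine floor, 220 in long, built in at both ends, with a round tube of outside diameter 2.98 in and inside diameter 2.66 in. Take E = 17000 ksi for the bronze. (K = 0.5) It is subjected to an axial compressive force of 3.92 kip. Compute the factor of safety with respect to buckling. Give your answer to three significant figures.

n ≈ 5.00

d_o = 2.98 in, d_i = 2.66 in
I = π(d_o⁴ − d_i⁴)/64 = π(2.98⁴ − 2.660⁴)/64 = 1.414 in⁴
Effective length L_e = K·L = 0.5 × 220 = 110.0 in
P_cr = π²EI / L_e² = π² × 17000×10³ × 1.414 / 110.0² = 1.960×10^4 lb
Factor of safety n = P_cr / P = 19.601 / 3.92 = 5.00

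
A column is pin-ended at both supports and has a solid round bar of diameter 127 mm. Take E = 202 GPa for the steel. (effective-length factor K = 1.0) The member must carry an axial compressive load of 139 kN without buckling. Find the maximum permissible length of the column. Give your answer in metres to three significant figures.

I = πd⁴/64 = π×127⁴/64 = 1.277×10^7 mm⁴
I = 1.277×10^-5 m⁴
At the buckling limit P_cr = P = 1.390×10^5 N
From P_cr = π²EI/(K·L)²:  L = (1/K)·√(π²EI/P_cr) = (1/1)·√(π²×2.02×10^11×1.277×10^-5/1.390×10^5)
L = 13.5 m

L_max ≈ 13.5 m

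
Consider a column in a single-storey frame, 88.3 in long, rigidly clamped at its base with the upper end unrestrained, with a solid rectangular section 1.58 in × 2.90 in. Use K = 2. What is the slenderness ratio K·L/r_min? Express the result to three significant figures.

λ ≈ 387

Buckling occurs about the weak axis: I_min = h·b³/12 with b = 1.58 in (the shorter side).
I_min = 2.90×1.58³/12 = 0.9532 in⁴
A = 4.582 in²;  r_min = √(I/A) = √(0.9532/4.582) = 0.4561 in
L_e = K·L = 2 × 88.3 = 176.6 in
λ = L_e / r_min = 176.60 / 0.4561 = 387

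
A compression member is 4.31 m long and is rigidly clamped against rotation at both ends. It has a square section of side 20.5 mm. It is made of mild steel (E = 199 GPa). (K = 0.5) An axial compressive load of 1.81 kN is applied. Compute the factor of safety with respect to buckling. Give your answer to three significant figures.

I = a⁴/12 = 20.5⁴/12 = 1.472×10^4 mm⁴
I = 1.472×10^4 mm⁴ = 1.472×10^-8 m⁴
Effective length L_e = K·L = 0.5 × 4.31 = 2.155 m
P_cr = π²EI / L_e² = π² × 199×10⁹ × 1.472×10^-8 / 2.155² = 6.224×10^3 N
Factor of safety n = P_cr / P = 6.2243 / 1.81 = 3.44

n ≈ 3.44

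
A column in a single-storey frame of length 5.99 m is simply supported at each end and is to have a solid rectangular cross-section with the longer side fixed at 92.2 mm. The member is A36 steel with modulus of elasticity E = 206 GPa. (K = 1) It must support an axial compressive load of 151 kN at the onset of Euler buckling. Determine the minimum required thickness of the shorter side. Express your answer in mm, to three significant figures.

b ≈ 70.3 mm

L_e = K·L = 1 × 5.99 = 5.990 m
Required I = P_cr·L_e²/(π²E) = 1.510×10^5 × 5.990² / (π² × 2.06×10^11) = 2.665×10^-6 m⁴
I_req = 2.665×10^6 mm⁴
Rectangle, weak axis: I_min = h·b³/12 with h = 92.2 mm fixed  ⇒  b = (12I/h)^(1/3) = 70.3 mm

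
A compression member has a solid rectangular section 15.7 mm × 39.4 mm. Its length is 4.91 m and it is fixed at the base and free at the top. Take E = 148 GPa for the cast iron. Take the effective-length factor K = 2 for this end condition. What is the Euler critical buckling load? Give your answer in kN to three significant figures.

Buckling occurs about the weak axis: I_min = h·b³/12 with b = 15.7 mm (the shorter side).
I_min = 39.4×15.7³/12 = 1.271×10^4 mm⁴
I = 1.271×10^4 mm⁴ = 1.271×10^-8 m⁴
Effective length L_e = K·L = 2 × 4.91 = 9.820 m
P_cr = π²EI / L_e² = π² × 148×10⁹ × 1.271×10^-8 / 9.820² = 192.5 N

P_cr ≈ 0.192 kN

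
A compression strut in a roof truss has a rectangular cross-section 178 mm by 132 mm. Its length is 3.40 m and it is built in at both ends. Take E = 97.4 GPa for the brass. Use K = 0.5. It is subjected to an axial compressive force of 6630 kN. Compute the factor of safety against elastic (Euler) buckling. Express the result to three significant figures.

n ≈ 1.71

Buckling occurs about the weak axis: I_min = h·b³/12 with b = 132 mm (the shorter side).
I_min = 178×132³/12 = 3.412×10^7 mm⁴
I = 3.412×10^7 mm⁴ = 3.412×10^-5 m⁴
Effective length L_e = K·L = 0.5 × 3.40 = 1.700 m
P_cr = π²EI / L_e² = π² × 97.4×10⁹ × 3.412×10^-5 / 1.700² = 1.135×10^7 N
Factor of safety n = P_cr / P = 11348 / 6630 = 1.71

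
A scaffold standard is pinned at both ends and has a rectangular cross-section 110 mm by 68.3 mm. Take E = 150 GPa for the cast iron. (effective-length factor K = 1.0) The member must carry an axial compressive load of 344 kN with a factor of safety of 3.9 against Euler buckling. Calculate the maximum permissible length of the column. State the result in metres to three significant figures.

L_max ≈ 1.80 m

Buckling occurs about the weak axis: I_min = h·b³/12 with b = 68.3 mm (the shorter side).
I_min = 110×68.3³/12 = 2.921×10^6 mm⁴
I = 2.921×10^-6 m⁴
Required critical load P_cr = n·P = 3.9 × 344 = 1342 kN = 1.342×10^6 N
From P_cr = π²EI/(K·L)²:  L = (1/K)·√(π²EI/P_cr) = (1/1)·√(π²×1.50×10^11×2.921×10^-6/1.342×10^6)
L = 1.80 m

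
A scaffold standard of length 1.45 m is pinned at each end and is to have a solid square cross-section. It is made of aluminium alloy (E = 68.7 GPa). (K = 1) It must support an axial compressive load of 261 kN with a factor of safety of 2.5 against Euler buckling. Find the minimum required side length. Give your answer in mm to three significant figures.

a ≈ 70.2 mm

Required P_cr = n·P = 2.5 × 261 = 652.5 kN
L_e = K·L = 1 × 1.45 = 1.450 m
Required I = P_cr·L_e²/(π²E) = 6.525×10^5 × 1.450² / (π² × 6.87×10^10) = 2.023×10^-6 m⁴
I_req = 2.023×10^6 mm⁴
Solid square: I = a⁴/12  ⇒  a = (12I)^(1/4) = (12×2.023×10^6)^(1/4) = 70.2 mm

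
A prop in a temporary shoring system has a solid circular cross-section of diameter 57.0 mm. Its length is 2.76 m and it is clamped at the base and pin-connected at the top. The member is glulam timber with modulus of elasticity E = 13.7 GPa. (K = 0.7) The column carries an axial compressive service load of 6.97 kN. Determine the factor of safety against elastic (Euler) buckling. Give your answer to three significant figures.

n ≈ 2.69

I = πd⁴/64 = π×57.0⁴/64 = 5.182×10^5 mm⁴
I = 5.182×10^5 mm⁴ = 5.182×10^-7 m⁴
Effective length L_e = K·L = 0.7 × 2.76 = 1.932 m
P_cr = π²EI / L_e² = π² × 13.7×10⁹ × 5.182×10^-7 / 1.932² = 1.877×10^4 N
Factor of safety n = P_cr / P = 18.770 / 6.97 = 2.69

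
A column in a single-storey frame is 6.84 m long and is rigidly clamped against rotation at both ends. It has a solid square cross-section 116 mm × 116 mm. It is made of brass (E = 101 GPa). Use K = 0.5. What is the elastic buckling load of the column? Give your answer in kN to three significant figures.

I = a⁴/12 = 116⁴/12 = 1.509×10^7 mm⁴
I = 1.509×10^7 mm⁴ = 1.509×10^-5 m⁴
Effective length L_e = K·L = 0.5 × 6.84 = 3.420 m
P_cr = π²EI / L_e² = π² × 101×10⁹ × 1.509×10^-5 / 3.420² = 1.286×10^6 N

P_cr ≈ 1290 kN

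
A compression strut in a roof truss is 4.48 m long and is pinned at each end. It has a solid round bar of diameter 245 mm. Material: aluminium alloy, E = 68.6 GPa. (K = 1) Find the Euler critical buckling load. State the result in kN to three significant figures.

P_cr ≈ 5970 kN

I = πd⁴/64 = π×245⁴/64 = 1.769×10^8 mm⁴
I = 1.769×10^8 mm⁴ = 1.769×10^-4 m⁴
Effective length L_e = K·L = 1 × 4.48 = 4.480 m
P_cr = π²EI / L_e² = π² × 68.6×10⁹ × 1.769×10^-4 / 4.480² = 5.966×10^6 N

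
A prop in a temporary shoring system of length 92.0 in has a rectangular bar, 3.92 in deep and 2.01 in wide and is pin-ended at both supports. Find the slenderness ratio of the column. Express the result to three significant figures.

λ ≈ 159

Buckling occurs about the weak axis: I_min = h·b³/12 with b = 2.01 in (the shorter side).
I_min = 3.92×2.01³/12 = 2.653 in⁴
A = 7.879 in²;  r_min = √(I/A) = √(2.653/7.879) = 0.5802 in
L_e = K·L = 1 × 92.0 = 92.00 in
λ = L_e / r_min = 92.000 / 0.5802 = 159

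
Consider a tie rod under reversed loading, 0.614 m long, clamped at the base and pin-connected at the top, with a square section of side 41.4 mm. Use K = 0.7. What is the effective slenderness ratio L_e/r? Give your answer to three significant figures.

λ ≈ 36.0

For a square r = a/√12 = 41.4/√12 = 11.95 mm
L_e = K·L = 0.7 × 0.614 m = 0.4298 m = 429.80 mm
λ = L_e / r_min = 429.80 / 11.95 = 36.0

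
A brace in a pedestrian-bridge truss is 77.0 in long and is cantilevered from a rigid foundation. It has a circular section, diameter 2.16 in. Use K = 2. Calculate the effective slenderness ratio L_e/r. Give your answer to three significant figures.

λ ≈ 285

For a solid circle r = d/4 = 2.16/4 = 0.5400 in
L_e = K·L = 2 × 77.0 = 154.0 in
λ = L_e / r_min = 154.00 / 0.5400 = 285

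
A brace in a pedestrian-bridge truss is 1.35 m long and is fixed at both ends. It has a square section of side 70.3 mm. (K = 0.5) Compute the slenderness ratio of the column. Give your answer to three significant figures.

λ ≈ 33.3

I = a⁴/12 = 70.3⁴/12 = 2.035×10^6 mm⁴
A = 4.942×10^3 mm²;  r_min = √(I/A) = √(2.035×10^6/4.942×10^3) = 20.29 mm
L_e = K·L = 0.5 × 1.35 m = 0.6750 m = 675.00 mm
λ = L_e / r_min = 675.00 / 20.29 = 33.3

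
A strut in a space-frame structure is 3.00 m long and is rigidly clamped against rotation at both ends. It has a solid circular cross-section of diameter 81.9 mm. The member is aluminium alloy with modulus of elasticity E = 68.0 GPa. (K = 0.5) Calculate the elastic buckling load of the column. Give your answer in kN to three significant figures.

I = πd⁴/64 = π×81.9⁴/64 = 2.209×10^6 mm⁴
I = 2.209×10^6 mm⁴ = 2.209×10^-6 m⁴
Effective length L_e = K·L = 0.5 × 3.00 = 1.500 m
P_cr = π²EI / L_e² = π² × 68.0×10⁹ × 2.209×10^-6 / 1.500² = 6.588×10^5 N

P_cr ≈ 659 kN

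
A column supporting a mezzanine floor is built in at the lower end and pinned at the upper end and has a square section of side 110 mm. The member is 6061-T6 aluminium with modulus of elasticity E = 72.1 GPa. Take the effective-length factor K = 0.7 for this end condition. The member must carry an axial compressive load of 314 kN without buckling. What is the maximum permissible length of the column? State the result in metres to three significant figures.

L_max ≈ 7.51 m

I = a⁴/12 = 110⁴/12 = 1.220×10^7 mm⁴
I = 1.220×10^-5 m⁴
At the buckling limit P_cr = P = 3.140×10^5 N
From P_cr = π²EI/(K·L)²:  L = (1/K)·√(π²EI/P_cr) = (1/0.7)·√(π²×7.21×10^10×1.220×10^-5/3.140×10^5)
L = 7.51 m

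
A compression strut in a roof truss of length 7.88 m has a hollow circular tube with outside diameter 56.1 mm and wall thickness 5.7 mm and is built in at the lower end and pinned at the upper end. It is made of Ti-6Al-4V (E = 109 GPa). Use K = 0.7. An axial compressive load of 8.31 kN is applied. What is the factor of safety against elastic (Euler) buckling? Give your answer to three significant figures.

n ≈ 1.23

Inner diameter d_i = 56.1 − 2×5.7 = 44.70 mm
I = π(d_o⁴ − d_i⁴)/64 = π(56.1⁴ − 44.70⁴)/64 = 2.902×10^5 mm⁴
I = 2.902×10^5 mm⁴ = 2.902×10^-7 m⁴
Effective length L_e = K·L = 0.7 × 7.88 = 5.516 m
P_cr = π²EI / L_e² = π² × 109×10⁹ × 2.902×10^-7 / 5.516² = 1.026×10^4 N
Factor of safety n = P_cr / P = 10.262 / 8.31 = 1.23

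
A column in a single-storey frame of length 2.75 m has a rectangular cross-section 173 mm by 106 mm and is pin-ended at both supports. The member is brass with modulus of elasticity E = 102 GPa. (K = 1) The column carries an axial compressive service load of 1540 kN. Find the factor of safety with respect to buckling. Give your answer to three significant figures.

Buckling occurs about the weak axis: I_min = h·b³/12 with b = 106 mm (the shorter side).
I_min = 173×106³/12 = 1.717×10^7 mm⁴
I = 1.717×10^7 mm⁴ = 1.717×10^-5 m⁴
Effective length L_e = K·L = 1 × 2.75 = 2.750 m
P_cr = π²EI / L_e² = π² × 102×10⁹ × 1.717×10^-5 / 2.750² = 2.286×10^6 N
Factor of safety n = P_cr / P = 2285.7 / 1540 = 1.48

n ≈ 1.48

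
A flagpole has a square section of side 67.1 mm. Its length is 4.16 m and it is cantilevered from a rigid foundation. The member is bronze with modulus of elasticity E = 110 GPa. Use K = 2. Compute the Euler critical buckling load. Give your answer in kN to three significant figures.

P_cr ≈ 26.5 kN

I = a⁴/12 = 67.1⁴/12 = 1.689×10^6 mm⁴
I = 1.689×10^6 mm⁴ = 1.689×10^-6 m⁴
Effective length L_e = K·L = 2 × 4.16 = 8.320 m
P_cr = π²EI / L_e² = π² × 110×10⁹ × 1.689×10^-6 / 8.320² = 2.649×10^4 N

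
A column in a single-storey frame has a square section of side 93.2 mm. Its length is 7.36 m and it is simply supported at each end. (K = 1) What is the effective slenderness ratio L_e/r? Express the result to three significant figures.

λ ≈ 274

For a square r = a/√12 = 93.2/√12 = 26.90 mm
L_e = K·L = 1 × 7.36 m = 7.360 m = 7360.0 mm
λ = L_e / r_min = 7360.0 / 26.90 = 274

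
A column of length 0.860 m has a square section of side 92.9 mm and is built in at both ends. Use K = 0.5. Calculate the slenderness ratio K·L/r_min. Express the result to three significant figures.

I = a⁴/12 = 92.9⁴/12 = 6.207×10^6 mm⁴
A = 8.630×10^3 mm²;  r_min = √(I/A) = √(6.207×10^6/8.630×10^3) = 26.82 mm
L_e = K·L = 0.5 × 0.860 m = 0.4300 m = 430.00 mm
λ = L_e / r_min = 430.00 / 26.82 = 16.0

λ ≈ 16.0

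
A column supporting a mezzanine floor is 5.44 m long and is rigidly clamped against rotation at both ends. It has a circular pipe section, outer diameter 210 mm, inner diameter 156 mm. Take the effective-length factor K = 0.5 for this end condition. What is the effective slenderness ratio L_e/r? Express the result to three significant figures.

λ ≈ 41.6

d_o = 210 mm, d_i = 156 mm
I = π(d_o⁴ − d_i⁴)/64 = π(210⁴ − 156.0⁴)/64 = 6.639×10^7 mm⁴
A = 1.552×10^4 mm²;  r_min = √(I/A) = √(6.639×10^7/1.552×10^4) = 65.40 mm
L_e = K·L = 0.5 × 5.44 m = 2.720 m = 2720.0 mm
λ = L_e / r_min = 2720.0 / 65.40 = 41.6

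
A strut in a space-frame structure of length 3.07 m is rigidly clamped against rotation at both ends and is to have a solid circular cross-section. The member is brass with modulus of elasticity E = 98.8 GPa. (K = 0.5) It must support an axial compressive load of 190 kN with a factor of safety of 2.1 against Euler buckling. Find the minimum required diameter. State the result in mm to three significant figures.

d ≈ 66.6 mm

Required P_cr = n·P = 2.1 × 190 = 399.0 kN
L_e = K·L = 0.5 × 3.07 = 1.535 m
Required I = P_cr·L_e²/(π²E) = 3.990×10^5 × 1.535² / (π² × 9.88×10^10) = 9.641×10^-7 m⁴
I_req = 9.641×10^5 mm⁴
Solid circle: I = πd⁴/64  ⇒  d = (64I/π)^(1/4) = (64×9.641×10^5/π)^(1/4) = 66.6 mm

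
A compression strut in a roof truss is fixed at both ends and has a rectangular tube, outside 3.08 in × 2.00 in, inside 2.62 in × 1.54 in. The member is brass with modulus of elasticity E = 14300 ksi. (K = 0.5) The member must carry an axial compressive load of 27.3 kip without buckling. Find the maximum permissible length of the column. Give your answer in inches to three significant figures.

L_max ≈ 161 in

Weak-axis I_min = (h_o·b_o³ − h_i·b_i³)/12 with b_o = 2.00, b_i = 1.540 in (shorter outer/inner sides).
I_min = (3.08×2.00³ − 2.620×1.540³)/12 = 1.256 in⁴
At the buckling limit P_cr = P = 2.730×10^4 lb
From P_cr = π²EI/(K·L)²:  L = (1/K)·√(π²EI/P_cr) = (1/0.5)·√(π²×1.43×10^7×1.256/2.730×10^4)
L = 161 in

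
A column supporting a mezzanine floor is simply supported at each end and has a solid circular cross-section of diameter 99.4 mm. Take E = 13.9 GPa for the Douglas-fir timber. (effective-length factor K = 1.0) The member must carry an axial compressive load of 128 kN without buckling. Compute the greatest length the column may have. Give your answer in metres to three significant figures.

I = πd⁴/64 = π×99.4⁴/64 = 4.792×10^6 mm⁴
I = 4.792×10^-6 m⁴
At the buckling limit P_cr = P = 1.280×10^5 N
From P_cr = π²EI/(K·L)²:  L = (1/K)·√(π²EI/P_cr) = (1/1)·√(π²×1.39×10^10×4.792×10^-6/1.280×10^5)
L = 2.27 m

L_max ≈ 2.27 m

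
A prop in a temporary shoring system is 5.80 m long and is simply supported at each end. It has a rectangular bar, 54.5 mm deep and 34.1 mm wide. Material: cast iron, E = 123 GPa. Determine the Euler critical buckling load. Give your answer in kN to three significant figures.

Buckling occurs about the weak axis: I_min = h·b³/12 with b = 34.1 mm (the shorter side).
I_min = 54.5×34.1³/12 = 1.801×10^5 mm⁴
I = 1.801×10^5 mm⁴ = 1.801×10^-7 m⁴
Effective length L_e = K·L = 1 × 5.80 = 5.800 m
P_cr = π²EI / L_e² = π² × 123×10⁹ × 1.801×10^-7 / 5.800² = 6.499×10^3 N

P_cr ≈ 6.50 kN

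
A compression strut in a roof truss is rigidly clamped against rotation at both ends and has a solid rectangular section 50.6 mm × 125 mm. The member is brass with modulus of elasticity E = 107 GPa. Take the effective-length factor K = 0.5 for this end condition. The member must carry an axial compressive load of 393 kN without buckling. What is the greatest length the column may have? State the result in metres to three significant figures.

L_max ≈ 3.81 m

Buckling occurs about the weak axis: I_min = h·b³/12 with b = 50.6 mm (the shorter side).
I_min = 125×50.6³/12 = 1.350×10^6 mm⁴
I = 1.350×10^-6 m⁴
At the buckling limit P_cr = P = 3.930×10^5 N
From P_cr = π²EI/(K·L)²:  L = (1/K)·√(π²EI/P_cr) = (1/0.5)·√(π²×1.07×10^11×1.350×10^-6/3.930×10^5)
L = 3.81 m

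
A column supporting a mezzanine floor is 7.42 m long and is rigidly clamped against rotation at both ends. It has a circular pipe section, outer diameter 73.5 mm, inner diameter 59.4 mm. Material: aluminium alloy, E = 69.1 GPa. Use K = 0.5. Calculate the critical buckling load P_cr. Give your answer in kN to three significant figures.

P_cr ≈ 40.7 kN

d_o = 73.5 mm, d_i = 59.4 mm
I = π(d_o⁴ − d_i⁴)/64 = π(73.5⁴ − 59.40⁴)/64 = 8.215×10^5 mm⁴
I = 8.215×10^5 mm⁴ = 8.215×10^-7 m⁴
Effective length L_e = K·L = 0.5 × 7.42 = 3.710 m
P_cr = π²EI / L_e² = π² × 69.1×10⁹ × 8.215×10^-7 / 3.710² = 4.070×10^4 N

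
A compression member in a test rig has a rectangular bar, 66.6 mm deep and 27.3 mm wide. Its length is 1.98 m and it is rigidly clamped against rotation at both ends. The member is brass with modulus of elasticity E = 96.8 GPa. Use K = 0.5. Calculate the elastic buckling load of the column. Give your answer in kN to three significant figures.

P_cr ≈ 110 kN

Buckling occurs about the weak axis: I_min = h·b³/12 with b = 27.3 mm (the shorter side).
I_min = 66.6×27.3³/12 = 1.129×10^5 mm⁴
I = 1.129×10^5 mm⁴ = 1.129×10^-7 m⁴
Effective length L_e = K·L = 0.5 × 1.98 = 0.9900 m
P_cr = π²EI / L_e² = π² × 96.8×10⁹ × 1.129×10^-7 / 0.9900² = 1.101×10^5 N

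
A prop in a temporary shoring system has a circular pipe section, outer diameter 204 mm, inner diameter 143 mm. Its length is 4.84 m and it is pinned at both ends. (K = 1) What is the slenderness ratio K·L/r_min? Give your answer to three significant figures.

d_o = 204 mm, d_i = 143 mm
I = π(d_o⁴ − d_i⁴)/64 = π(204⁴ − 143.0⁴)/64 = 6.449×10^7 mm⁴
A = 1.662×10^4 mm²;  r_min = √(I/A) = √(6.449×10^7/1.662×10^4) = 62.28 mm
L_e = K·L = 1 × 4.84 m = 4.840 m = 4840.0 mm
λ = L_e / r_min = 4840.0 / 62.28 = 77.7

λ ≈ 77.7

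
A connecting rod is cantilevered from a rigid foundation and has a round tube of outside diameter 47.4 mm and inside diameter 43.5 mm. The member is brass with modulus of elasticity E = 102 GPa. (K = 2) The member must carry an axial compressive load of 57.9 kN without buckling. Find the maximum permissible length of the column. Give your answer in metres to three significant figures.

L_max ≈ 0.560 m

d_o = 47.4 mm, d_i = 43.5 mm
I = π(d_o⁴ − d_i⁴)/64 = π(47.4⁴ − 43.50⁴)/64 = 7.203×10^4 mm⁴
I = 7.203×10^-8 m⁴
At the buckling limit P_cr = P = 5.790×10^4 N
From P_cr = π²EI/(K·L)²:  L = (1/K)·√(π²EI/P_cr) = (1/2)·√(π²×1.02×10^11×7.203×10^-8/5.790×10^4)
L = 0.560 m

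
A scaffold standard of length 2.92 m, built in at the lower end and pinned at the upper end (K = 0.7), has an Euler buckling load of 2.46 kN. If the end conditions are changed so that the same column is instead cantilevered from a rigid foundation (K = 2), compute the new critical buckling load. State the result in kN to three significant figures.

P_cr ≈ 0.301 kN

P_cr ∝ 1/K², so P_cr,new = P_cr,old × (K_old/K_new)² = 2.46 × (0.7/2)²
= 2.46 × 0.1225 = 0.301 kN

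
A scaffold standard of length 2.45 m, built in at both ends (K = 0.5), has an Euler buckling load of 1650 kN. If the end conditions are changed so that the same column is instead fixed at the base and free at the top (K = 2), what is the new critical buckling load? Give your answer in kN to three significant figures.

P_cr ∝ 1/K², so P_cr,new = P_cr,old × (K_old/K_new)² = 1650 × (0.5/2)²
= 1650 × 0.06250 = 103 kN

P_cr ≈ 103 kN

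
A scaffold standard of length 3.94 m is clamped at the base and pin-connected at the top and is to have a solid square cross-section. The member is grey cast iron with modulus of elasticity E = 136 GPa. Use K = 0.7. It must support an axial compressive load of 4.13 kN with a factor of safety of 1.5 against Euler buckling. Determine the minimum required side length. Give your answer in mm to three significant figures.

Required P_cr = n·P = 1.5 × 4.13 = 6.195 kN
L_e = K·L = 0.7 × 3.94 = 2.758 m
Required I = P_cr·L_e²/(π²E) = 6.195×10^3 × 2.758² / (π² × 1.36×10^11) = 3.511×10^-8 m⁴
I_req = 3.511×10^4 mm⁴
Solid square: I = a⁴/12  ⇒  a = (12I)^(1/4) = (12×3.511×10^4)^(1/4) = 25.5 mm

a ≈ 25.5 mm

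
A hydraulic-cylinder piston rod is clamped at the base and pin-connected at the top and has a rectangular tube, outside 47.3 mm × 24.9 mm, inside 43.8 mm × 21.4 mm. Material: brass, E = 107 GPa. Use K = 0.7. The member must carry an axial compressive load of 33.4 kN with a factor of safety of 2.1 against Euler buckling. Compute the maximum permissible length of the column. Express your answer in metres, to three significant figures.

Weak-axis I_min = (h_o·b_o³ − h_i·b_i³)/12 with b_o = 24.9, b_i = 21.40 mm (shorter outer/inner sides).
I_min = (47.3×24.9³ − 43.80×21.40³)/12 = 2.508×10^4 mm⁴
I = 2.508×10^-8 m⁴
Required critical load P_cr = n·P = 2.1 × 33.4 = 70.14 kN = 7.014×10^4 N
From P_cr = π²EI/(K·L)²:  L = (1/K)·√(π²EI/P_cr) = (1/0.7)·√(π²×1.07×10^11×2.508×10^-8/7.014×10^4)
L = 0.878 m

L_max ≈ 0.878 m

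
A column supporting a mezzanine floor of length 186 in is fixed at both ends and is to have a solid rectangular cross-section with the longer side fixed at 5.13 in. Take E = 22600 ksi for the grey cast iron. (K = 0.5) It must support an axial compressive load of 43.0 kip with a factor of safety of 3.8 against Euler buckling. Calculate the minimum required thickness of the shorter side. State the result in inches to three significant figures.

b ≈ 2.46 in

Required P_cr = n·P = 3.8 × 43.0 = 163.4 kip
L_e = K·L = 0.5 × 186 = 93.00 in
Required I = P_cr·L_e²/(π²E) = 1.634×10^5 × 93.00² / (π² × 2.26×10^7) = 6.336 in⁴
Rectangle, weak axis: I_min = h·b³/12 with h = 5.13 in fixed  ⇒  b = (12I/h)^(1/3) = 2.46 in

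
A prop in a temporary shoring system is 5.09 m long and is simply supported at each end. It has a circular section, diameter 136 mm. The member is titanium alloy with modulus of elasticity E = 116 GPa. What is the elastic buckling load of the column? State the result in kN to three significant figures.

I = πd⁴/64 = π×136⁴/64 = 1.679×10^7 mm⁴
I = 1.679×10^7 mm⁴ = 1.679×10^-5 m⁴
Effective length L_e = K·L = 1 × 5.09 = 5.090 m
P_cr = π²EI / L_e² = π² × 116×10⁹ × 1.679×10^-5 / 5.090² = 7.421×10^5 N

P_cr ≈ 742 kN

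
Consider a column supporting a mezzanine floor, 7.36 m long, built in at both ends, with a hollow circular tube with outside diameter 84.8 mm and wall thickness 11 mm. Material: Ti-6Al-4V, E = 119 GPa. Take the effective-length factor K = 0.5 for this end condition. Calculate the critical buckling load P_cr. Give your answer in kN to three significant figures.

Inner diameter d_i = 84.8 − 2×11 = 62.80 mm
I = π(d_o⁴ − d_i⁴)/64 = π(84.8⁴ − 62.80⁴)/64 = 1.775×10^6 mm⁴
I = 1.775×10^6 mm⁴ = 1.775×10^-6 m⁴
Effective length L_e = K·L = 0.5 × 7.36 = 3.680 m
P_cr = π²EI / L_e² = π² × 119×10⁹ × 1.775×10^-6 / 3.680² = 1.539×10^5 N

P_cr ≈ 154 kN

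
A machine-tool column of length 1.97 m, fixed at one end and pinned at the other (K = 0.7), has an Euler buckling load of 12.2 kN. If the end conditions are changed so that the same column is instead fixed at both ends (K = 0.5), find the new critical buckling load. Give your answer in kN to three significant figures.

P_cr ≈ 23.9 kN

P_cr ∝ 1/K², so P_cr,new = P_cr,old × (K_old/K_new)² = 12.2 × (0.7/0.5)²
= 12.2 × 1.960 = 23.9 kN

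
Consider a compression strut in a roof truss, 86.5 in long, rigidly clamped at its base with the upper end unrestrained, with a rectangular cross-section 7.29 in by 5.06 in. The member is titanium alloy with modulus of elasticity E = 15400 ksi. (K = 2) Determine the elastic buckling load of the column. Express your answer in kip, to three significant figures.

Buckling occurs about the weak axis: I_min = h·b³/12 with b = 5.06 in (the shorter side).
I_min = 7.29×5.06³/12 = 78.70 in⁴
Effective length L_e = K·L = 2 × 86.5 = 173.0 in
P_cr = π²EI / L_e² = π² × 15400×10³ × 78.70 / 173.0² = 3.997×10^5 lb

P_cr ≈ 400 kip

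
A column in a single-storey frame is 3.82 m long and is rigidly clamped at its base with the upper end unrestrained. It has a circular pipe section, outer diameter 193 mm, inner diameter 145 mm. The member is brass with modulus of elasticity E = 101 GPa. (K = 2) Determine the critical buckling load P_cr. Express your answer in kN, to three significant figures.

d_o = 193 mm, d_i = 145 mm
I = π(d_o⁴ − d_i⁴)/64 = π(193⁴ − 145.0⁴)/64 = 4.641×10^7 mm⁴
I = 4.641×10^7 mm⁴ = 4.641×10^-5 m⁴
Effective length L_e = K·L = 2 × 3.82 = 7.640 m
P_cr = π²EI / L_e² = π² × 101×10⁹ × 4.641×10^-5 / 7.640² = 7.926×10^5 N

P_cr ≈ 793 kN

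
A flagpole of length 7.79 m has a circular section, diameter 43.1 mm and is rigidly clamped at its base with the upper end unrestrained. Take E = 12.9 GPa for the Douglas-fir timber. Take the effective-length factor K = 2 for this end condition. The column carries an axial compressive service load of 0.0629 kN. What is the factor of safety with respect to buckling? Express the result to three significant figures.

I = πd⁴/64 = π×43.1⁴/64 = 1.694×10^5 mm⁴
I = 1.694×10^5 mm⁴ = 1.694×10^-7 m⁴
Effective length L_e = K·L = 2 × 7.79 = 15.58 m
P_cr = π²EI / L_e² = π² × 12.9×10⁹ × 1.694×10^-7 / 15.58² = 88.85 N
Factor of safety n = P_cr / P = 0.088845 / 0.0629 = 1.41

n ≈ 1.41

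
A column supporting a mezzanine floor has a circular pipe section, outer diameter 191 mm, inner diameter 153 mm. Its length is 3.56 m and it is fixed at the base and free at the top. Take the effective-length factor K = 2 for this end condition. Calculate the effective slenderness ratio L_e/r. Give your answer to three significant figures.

λ ≈ 116

d_o = 191 mm, d_i = 153 mm
I = π(d_o⁴ − d_i⁴)/64 = π(191⁴ − 153.0⁴)/64 = 3.843×10^7 mm⁴
A = 1.027×10^4 mm²;  r_min = √(I/A) = √(3.843×10^7/1.027×10^4) = 61.18 mm
L_e = K·L = 2 × 3.56 m = 7.120 m = 7120.0 mm
λ = L_e / r_min = 7120.0 / 61.18 = 116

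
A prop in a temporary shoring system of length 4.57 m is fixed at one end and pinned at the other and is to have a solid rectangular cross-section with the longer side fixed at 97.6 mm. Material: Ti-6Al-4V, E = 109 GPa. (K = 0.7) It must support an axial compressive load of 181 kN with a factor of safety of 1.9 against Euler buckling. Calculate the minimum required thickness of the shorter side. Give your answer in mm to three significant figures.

Required P_cr = n·P = 1.9 × 181 = 343.9 kN
L_e = K·L = 0.7 × 4.57 = 3.199 m
Required I = P_cr·L_e²/(π²E) = 3.439×10^5 × 3.199² / (π² × 1.09×10^11) = 3.271×10^-6 m⁴
I_req = 3.271×10^6 mm⁴
Rectangle, weak axis: I_min = h·b³/12 with h = 97.6 mm fixed  ⇒  b = (12I/h)^(1/3) = 73.8 mm

b ≈ 73.8 mm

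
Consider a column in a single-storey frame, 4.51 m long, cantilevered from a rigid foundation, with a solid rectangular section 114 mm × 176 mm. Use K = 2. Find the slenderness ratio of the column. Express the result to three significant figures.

λ ≈ 274

For a rectangle r_min = b/√12 = 114/√12 = 32.91 mm
L_e = K·L = 2 × 4.51 m = 9.020 m = 9020.0 mm
λ = L_e / r_min = 9020.0 / 32.91 = 274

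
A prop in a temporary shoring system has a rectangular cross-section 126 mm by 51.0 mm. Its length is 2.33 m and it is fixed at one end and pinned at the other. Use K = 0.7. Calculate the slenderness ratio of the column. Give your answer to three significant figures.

λ ≈ 111

For a rectangle r_min = b/√12 = 51.0/√12 = 14.72 mm
L_e = K·L = 0.7 × 2.33 m = 1.631 m = 1631.0 mm
λ = L_e / r_min = 1631.0 / 14.72 = 111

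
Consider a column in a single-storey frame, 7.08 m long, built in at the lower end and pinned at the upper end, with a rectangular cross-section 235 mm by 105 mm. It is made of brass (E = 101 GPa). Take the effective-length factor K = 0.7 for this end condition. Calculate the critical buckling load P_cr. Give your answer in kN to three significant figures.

Buckling occurs about the weak axis: I_min = h·b³/12 with b = 105 mm (the shorter side).
I_min = 235×105³/12 = 2.267×10^7 mm⁴
I = 2.267×10^7 mm⁴ = 2.267×10^-5 m⁴
Effective length L_e = K·L = 0.7 × 7.08 = 4.956 m
P_cr = π²EI / L_e² = π² × 101×10⁹ × 2.267×10^-5 / 4.956² = 9.201×10^5 N

P_cr ≈ 920 kN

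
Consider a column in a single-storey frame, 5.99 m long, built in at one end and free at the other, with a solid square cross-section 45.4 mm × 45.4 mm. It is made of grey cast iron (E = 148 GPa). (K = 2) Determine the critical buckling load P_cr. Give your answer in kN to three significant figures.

P_cr ≈ 3.60 kN

I = a⁴/12 = 45.4⁴/12 = 3.540×10^5 mm⁴
I = 3.540×10^5 mm⁴ = 3.540×10^-7 m⁴
Effective length L_e = K·L = 2 × 5.99 = 11.98 m
P_cr = π²EI / L_e² = π² × 148×10⁹ × 3.540×10^-7 / 11.98² = 3.603×10^3 N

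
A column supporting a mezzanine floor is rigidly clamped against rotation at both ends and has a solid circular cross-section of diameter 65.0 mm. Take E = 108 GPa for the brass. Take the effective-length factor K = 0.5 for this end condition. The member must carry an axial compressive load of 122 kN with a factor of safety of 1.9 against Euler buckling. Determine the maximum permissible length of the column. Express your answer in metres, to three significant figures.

I = πd⁴/64 = π×65.0⁴/64 = 8.762×10^5 mm⁴
I = 8.762×10^-7 m⁴
Required critical load P_cr = n·P = 1.9 × 122 = 231.8 kN = 2.318×10^5 N
From P_cr = π²EI/(K·L)²:  L = (1/K)·√(π²EI/P_cr) = (1/0.5)·√(π²×1.08×10^11×8.762×10^-7/2.318×10^5)
L = 4.01 m

L_max ≈ 4.01 m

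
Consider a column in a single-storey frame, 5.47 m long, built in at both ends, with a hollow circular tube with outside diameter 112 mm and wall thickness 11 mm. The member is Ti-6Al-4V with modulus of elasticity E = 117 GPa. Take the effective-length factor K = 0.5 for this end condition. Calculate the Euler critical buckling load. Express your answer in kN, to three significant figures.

P_cr ≈ 695 kN

Inner diameter d_i = 112 − 2×11 = 90.00 mm
I = π(d_o⁴ − d_i⁴)/64 = π(112⁴ − 90.00⁴)/64 = 4.503×10^6 mm⁴
I = 4.503×10^6 mm⁴ = 4.503×10^-6 m⁴
Effective length L_e = K·L = 0.5 × 5.47 = 2.735 m
P_cr = π²EI / L_e² = π² × 117×10⁹ × 4.503×10^-6 / 2.735² = 6.952×10^5 N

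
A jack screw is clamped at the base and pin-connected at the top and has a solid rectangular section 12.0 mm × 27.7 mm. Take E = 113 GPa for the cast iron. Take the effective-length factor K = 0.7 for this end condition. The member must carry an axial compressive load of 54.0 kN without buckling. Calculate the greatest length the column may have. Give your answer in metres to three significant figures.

L_max ≈ 0.410 m

Buckling occurs about the weak axis: I_min = h·b³/12 with b = 12.0 mm (the shorter side).
I_min = 27.7×12.0³/12 = 3.989×10^3 mm⁴
I = 3.989×10^-9 m⁴
At the buckling limit P_cr = P = 5.400×10^4 N
From P_cr = π²EI/(K·L)²:  L = (1/K)·√(π²EI/P_cr) = (1/0.7)·√(π²×1.13×10^11×3.989×10^-9/5.400×10^4)
L = 0.410 m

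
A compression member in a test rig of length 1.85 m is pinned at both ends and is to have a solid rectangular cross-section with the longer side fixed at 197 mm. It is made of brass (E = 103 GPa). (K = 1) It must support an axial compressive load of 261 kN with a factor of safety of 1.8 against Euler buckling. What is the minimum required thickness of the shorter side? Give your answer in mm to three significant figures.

Required P_cr = n·P = 1.8 × 261 = 469.8 kN
L_e = K·L = 1 × 1.85 = 1.850 m
Required I = P_cr·L_e²/(π²E) = 4.698×10^5 × 1.850² / (π² × 1.03×10^11) = 1.582×10^-6 m⁴
I_req = 1.582×10^6 mm⁴
Rectangle, weak axis: I_min = h·b³/12 with h = 197 mm fixed  ⇒  b = (12I/h)^(1/3) = 45.8 mm

b ≈ 45.8 mm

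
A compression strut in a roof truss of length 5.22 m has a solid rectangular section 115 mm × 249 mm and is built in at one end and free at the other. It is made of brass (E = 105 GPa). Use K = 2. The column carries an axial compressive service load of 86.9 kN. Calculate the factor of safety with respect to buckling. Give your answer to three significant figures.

Buckling occurs about the weak axis: I_min = h·b³/12 with b = 115 mm (the shorter side).
I_min = 249×115³/12 = 3.156×10^7 mm⁴
I = 3.156×10^7 mm⁴ = 3.156×10^-5 m⁴
Effective length L_e = K·L = 2 × 5.22 = 10.44 m
P_cr = π²EI / L_e² = π² × 105×10⁹ × 3.156×10^-5 / 10.44² = 3.001×10^5 N
Factor of safety n = P_cr / P = 300.05 / 86.9 = 3.45

n ≈ 3.45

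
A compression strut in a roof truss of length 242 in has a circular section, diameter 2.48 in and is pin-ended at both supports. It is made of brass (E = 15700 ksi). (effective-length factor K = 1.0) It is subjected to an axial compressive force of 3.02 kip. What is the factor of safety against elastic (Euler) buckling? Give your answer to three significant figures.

n ≈ 1.63

I = πd⁴/64 = π×2.48⁴/64 = 1.857 in⁴
Effective length L_e = K·L = 1 × 242 = 242.0 in
P_cr = π²EI / L_e² = π² × 15700×10³ × 1.857 / 242.0² = 4.913×10^3 lb
Factor of safety n = P_cr / P = 4.9130 / 3.02 = 1.63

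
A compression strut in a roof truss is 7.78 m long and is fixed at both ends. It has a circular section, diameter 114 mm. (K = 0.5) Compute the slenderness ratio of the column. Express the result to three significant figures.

For a solid circle r = d/4 = 114/4 = 28.50 mm
L_e = K·L = 0.5 × 7.78 m = 3.890 m = 3890.0 mm
λ = L_e / r_min = 3890.0 / 28.50 = 136

λ ≈ 136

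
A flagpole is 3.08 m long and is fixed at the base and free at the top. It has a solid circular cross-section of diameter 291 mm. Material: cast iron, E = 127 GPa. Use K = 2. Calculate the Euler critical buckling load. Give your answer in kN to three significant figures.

I = πd⁴/64 = π×291⁴/64 = 3.520×10^8 mm⁴
I = 3.520×10^8 mm⁴ = 3.520×10^-4 m⁴
Effective length L_e = K·L = 2 × 3.08 = 6.160 m
P_cr = π²EI / L_e² = π² × 127×10⁹ × 3.520×10^-4 / 6.160² = 1.163×10^7 N

P_cr ≈ 11600 kN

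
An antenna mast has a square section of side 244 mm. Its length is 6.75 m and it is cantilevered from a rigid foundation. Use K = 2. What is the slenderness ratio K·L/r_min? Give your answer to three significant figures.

λ ≈ 192

For a square r = a/√12 = 244/√12 = 70.44 mm
L_e = K·L = 2 × 6.75 m = 13.50 m = 13500 mm
λ = L_e / r_min = 13500 / 70.44 = 192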